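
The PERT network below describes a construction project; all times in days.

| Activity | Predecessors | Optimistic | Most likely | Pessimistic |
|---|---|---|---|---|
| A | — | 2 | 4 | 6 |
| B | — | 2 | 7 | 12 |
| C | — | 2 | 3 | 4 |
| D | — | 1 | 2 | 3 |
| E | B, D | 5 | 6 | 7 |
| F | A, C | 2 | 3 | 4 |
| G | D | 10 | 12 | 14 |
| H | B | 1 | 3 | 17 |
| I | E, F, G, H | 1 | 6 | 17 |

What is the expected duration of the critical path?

21 days

te_A = (2 + 4·4 + 6)/6 = 24/6 = 4
te_B = (2 + 4·7 + 12)/6 = 42/6 = 7
te_C = (2 + 4·3 + 4)/6 = 18/6 = 3
te_D = (1 + 4·2 + 3)/6 = 12/6 = 2
te_E = (5 + 4·6 + 7)/6 = 36/6 = 6
te_F = (2 + 4·3 + 4)/6 = 18/6 = 3
te_G = (10 + 4·12 + 14)/6 = 72/6 = 12
te_H = (1 + 4·3 + 17)/6 = 30/6 = 5
te_I = (1 + 4·6 + 17)/6 = 42/6 = 7

Forward pass:
ES_A = 0; EF_A = 4
ES_B = 0; EF_B = 7
ES_C = 0; EF_C = 3
ES_D = 0; EF_D = 2
ES_E = max(EF_B=7, EF_D=2) = 7; EF_E = 7+6 = 13
ES_F = max(EF_A=4, EF_C=3) = 4; EF_F = 4+3 = 7
ES_G = 2; EF_G = 2+12 = 14
ES_H = 7; EF_H = 7+5 = 12
ES_I = max(EF_E=13, EF_F=7, EF_G=14, EF_H=12) = 14; EF_I = 14+7 = 21
Expected project duration μ = 21 days. Critical path: D → G → I.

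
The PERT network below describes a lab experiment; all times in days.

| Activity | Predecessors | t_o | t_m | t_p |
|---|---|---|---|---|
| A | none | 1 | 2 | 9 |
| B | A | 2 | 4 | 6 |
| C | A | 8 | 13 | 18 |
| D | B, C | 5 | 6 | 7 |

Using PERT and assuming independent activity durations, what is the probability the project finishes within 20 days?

0.177

te_A = (1 + 4·2 + 9)/6 = 18/6 = 3; σ²_A = ((9−1)/6)² = 1.778
te_B = (2 + 4·4 + 6)/6 = 24/6 = 4; σ²_B = ((6−2)/6)² = 0.444
te_C = (8 + 4·13 + 18)/6 = 78/6 = 13; σ²_C = ((18−8)/6)² = 2.778
te_D = (5 + 4·6 + 7)/6 = 36/6 = 6; σ²_D = ((7−5)/6)² = 0.111

Forward pass:
ES_A = 0; EF_A = 3
ES_B = 3; EF_B = 3+4 = 7
ES_C = 3; EF_C = 3+13 = 16
ES_D = max(EF_B=7, EF_C=16) = 16; EF_D = 16+6 = 22
Expected project duration μ = 22 days. Critical path: A → C → D.

Variance along critical path = 1.778 + 2.778 + 0.111 = 4.667; σ = √4.667 = 2.160 days.
Z = (20 − 22) / 2.160 = -0.926
P(T ≤ 20) = Φ(-0.926) ≈ 0.177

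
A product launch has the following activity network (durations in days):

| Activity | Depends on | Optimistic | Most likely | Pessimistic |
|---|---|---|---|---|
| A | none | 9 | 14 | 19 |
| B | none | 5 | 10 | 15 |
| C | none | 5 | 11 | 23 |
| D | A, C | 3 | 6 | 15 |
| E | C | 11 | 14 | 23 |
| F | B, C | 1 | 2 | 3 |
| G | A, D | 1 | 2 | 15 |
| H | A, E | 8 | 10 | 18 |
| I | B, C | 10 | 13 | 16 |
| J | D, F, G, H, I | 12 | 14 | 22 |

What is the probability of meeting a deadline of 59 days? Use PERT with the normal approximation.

te_A = (9 + 4·14 + 19)/6 = 84/6 = 14; σ²_A = ((19−9)/6)² = 2.778
te_B = (5 + 4·10 + 15)/6 = 60/6 = 10; σ²_B = ((15−5)/6)² = 2.778
te_C = (5 + 4·11 + 23)/6 = 72/6 = 12; σ²_C = ((23−5)/6)² = 9.000
te_D = (3 + 4·6 + 15)/6 = 42/6 = 7; σ²_D = ((15−3)/6)² = 4.000
te_E = (11 + 4·14 + 23)/6 = 90/6 = 15; σ²_E = ((23−11)/6)² = 4.000
te_F = (1 + 4·2 + 3)/6 = 12/6 = 2; σ²_F = ((3−1)/6)² = 0.111
te_G = (1 + 4·2 + 15)/6 = 24/6 = 4; σ²_G = ((15−1)/6)² = 5.444
te_H = (8 + 4·10 + 18)/6 = 66/6 = 11; σ²_H = ((18−8)/6)² = 2.778
te_I = (10 + 4·13 + 16)/6 = 78/6 = 13; σ²_I = ((16−10)/6)² = 1.000
te_J = (12 + 4·14 + 22)/6 = 90/6 = 15; σ²_J = ((22−12)/6)² = 2.778

Forward pass:
ES_A = 0; EF_A = 14
ES_B = 0; EF_B = 10
ES_C = 0; EF_C = 12
ES_D = max(EF_A=14, EF_C=12) = 14; EF_D = 14+7 = 21
ES_E = 12; EF_E = 12+15 = 27
ES_F = max(EF_B=10, EF_C=12) = 12; EF_F = 12+2 = 14
ES_G = max(EF_A=14, EF_D=21) = 21; EF_G = 21+4 = 25
ES_H = max(EF_A=14, EF_E=27) = 27; EF_H = 27+11 = 38
ES_I = max(EF_B=10, EF_C=12) = 12; EF_I = 12+13 = 25
ES_J = max(EF_D=21, EF_F=14, EF_G=25, EF_H=38, EF_I=25) = 38; EF_J = 38+15 = 53
Expected project duration μ = 53 days. Critical path: C → E → H → J.

Variance along critical path = 9.000 + 4.000 + 2.778 + 2.778 = 18.556; σ = √18.556 = 4.308 days.
Z = (59 − 53) / 4.308 = 1.393
P(T ≤ 59) = Φ(1.393) ≈ 0.918

0.918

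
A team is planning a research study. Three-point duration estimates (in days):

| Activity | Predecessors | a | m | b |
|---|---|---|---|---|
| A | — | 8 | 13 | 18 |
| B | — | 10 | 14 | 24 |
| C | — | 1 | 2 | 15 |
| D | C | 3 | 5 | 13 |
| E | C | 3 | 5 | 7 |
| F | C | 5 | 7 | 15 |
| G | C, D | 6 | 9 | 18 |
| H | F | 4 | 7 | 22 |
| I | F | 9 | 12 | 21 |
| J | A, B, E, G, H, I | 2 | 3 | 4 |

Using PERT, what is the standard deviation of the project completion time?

te_A = (8 + 4·13 + 18)/6 = 78/6 = 13; σ²_A = ((18−8)/6)² = 2.778
te_B = (10 + 4·14 + 24)/6 = 90/6 = 15; σ²_B = ((24−10)/6)² = 5.444
te_C = (1 + 4·2 + 15)/6 = 24/6 = 4; σ²_C = ((15−1)/6)² = 5.444
te_D = (3 + 4·5 + 13)/6 = 36/6 = 6; σ²_D = ((13−3)/6)² = 2.778
te_E = (3 + 4·5 + 7)/6 = 30/6 = 5; σ²_E = ((7−3)/6)² = 0.444
te_F = (5 + 4·7 + 15)/6 = 48/6 = 8; σ²_F = ((15−5)/6)² = 2.778
te_G = (6 + 4·9 + 18)/6 = 60/6 = 10; σ²_G = ((18−6)/6)² = 4.000
te_H = (4 + 4·7 + 22)/6 = 54/6 = 9; σ²_H = ((22−4)/6)² = 9.000
te_I = (9 + 4·12 + 21)/6 = 78/6 = 13; σ²_I = ((21−9)/6)² = 4.000
te_J = (2 + 4·3 + 4)/6 = 18/6 = 3; σ²_J = ((4−2)/6)² = 0.111

Forward pass:
ES_A = 0; EF_A = 13
ES_B = 0; EF_B = 15
ES_C = 0; EF_C = 4
ES_D = 4; EF_D = 4+6 = 10
ES_E = 4; EF_E = 4+5 = 9
ES_F = 4; EF_F = 4+8 = 12
ES_G = max(EF_C=4, EF_D=10) = 10; EF_G = 10+10 = 20
ES_H = 12; EF_H = 12+9 = 21
ES_I = 12; EF_I = 12+13 = 25
ES_J = max(EF_A=13, EF_B=15, EF_E=9, EF_G=20, EF_H=21, EF_I=25) = 25; EF_J = 25+3 = 28
Expected project duration μ = 28 days. Critical path: C → F → I → J.

Variance along critical path = 5.444 + 2.778 + 4.000 + 0.111 = 12.333
σ = √12.333 = 3.512 days

3.51 days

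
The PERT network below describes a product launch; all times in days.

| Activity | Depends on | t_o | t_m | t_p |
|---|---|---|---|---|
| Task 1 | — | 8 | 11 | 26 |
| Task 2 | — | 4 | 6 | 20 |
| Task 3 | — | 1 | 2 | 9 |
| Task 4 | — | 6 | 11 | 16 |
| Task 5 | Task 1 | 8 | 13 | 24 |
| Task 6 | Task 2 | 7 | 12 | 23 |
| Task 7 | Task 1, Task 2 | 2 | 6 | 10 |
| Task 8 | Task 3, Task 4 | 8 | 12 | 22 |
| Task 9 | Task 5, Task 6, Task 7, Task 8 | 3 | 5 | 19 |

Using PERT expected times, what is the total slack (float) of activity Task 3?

te_Task 1 = (8 + 4·11 + 26)/6 = 78/6 = 13
te_Task 2 = (4 + 4·6 + 20)/6 = 48/6 = 8
te_Task 3 = (1 + 4·2 + 9)/6 = 18/6 = 3
te_Task 4 = (6 + 4·11 + 16)/6 = 66/6 = 11
te_Task 5 = (8 + 4·13 + 24)/6 = 84/6 = 14
te_Task 6 = (7 + 4·12 + 23)/6 = 78/6 = 13
te_Task 7 = (2 + 4·6 + 10)/6 = 36/6 = 6
te_Task 8 = (8 + 4·12 + 22)/6 = 78/6 = 13
te_Task 9 = (3 + 4·5 + 19)/6 = 42/6 = 7

Forward pass:
ES_Task 1 = 0; EF_Task 1 = 13
ES_Task 2 = 0; EF_Task 2 = 8
ES_Task 3 = 0; EF_Task 3 = 3
ES_Task 4 = 0; EF_Task 4 = 11
ES_Task 5 = 13; EF_Task 5 = 13+14 = 27
ES_Task 6 = 8; EF_Task 6 = 8+13 = 21
ES_Task 7 = max(EF_Task 1=13, EF_Task 2=8) = 13; EF_Task 7 = 13+6 = 19
ES_Task 8 = max(EF_Task 3=3, EF_Task 4=11) = 11; EF_Task 8 = 11+13 = 24
ES_Task 9 = max(EF_Task 5=27, EF_Task 6=21, EF_Task 7=19, EF_Task 8=24) = 27; EF_Task 9 = 27+7 = 34
Expected project duration μ = 34 days. Critical path: Task 1 → Task 5 → Task 9.

Backward pass:
LF_Task 9 = 34; LS_Task 9 = 34−7 = 27
LF_Task 8 = LS_Task 9 = 27; LS_Task 8 = 27−13 = 14
LF_Task 7 = LS_Task 9 = 27; LS_Task 7 = 27−6 = 21
LF_Task 6 = LS_Task 9 = 27; LS_Task 6 = 27−13 = 14
LF_Task 5 = LS_Task 9 = 27; LS_Task 5 = 27−14 = 13
LF_Task 4 = LS_Task 8 = 14; LS_Task 4 = 14−11 = 3
LF_Task 3 = LS_Task 8 = 14; LS_Task 3 = 14−3 = 11
LF_Task 2 = min(LS_Task 6=14, LS_Task 7=21) = 14; LS_Task 2 = 14−8 = 6
LF_Task 1 = min(LS_Task 5=13, LS_Task 7=21) = 13; LS_Task 1 = 13−13 = 0
Slack_Task 3 = LS_Task 3 − ES_Task 3 = 11 − 0 = 11

11 days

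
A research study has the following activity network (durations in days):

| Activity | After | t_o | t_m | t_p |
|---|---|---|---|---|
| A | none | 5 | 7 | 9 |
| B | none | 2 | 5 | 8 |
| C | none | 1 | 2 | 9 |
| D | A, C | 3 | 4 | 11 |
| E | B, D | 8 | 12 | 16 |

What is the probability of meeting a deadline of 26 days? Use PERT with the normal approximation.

te_A = (5 + 4·7 + 9)/6 = 42/6 = 7; σ²_A = ((9−5)/6)² = 0.444
te_B = (2 + 4·5 + 8)/6 = 30/6 = 5; σ²_B = ((8−2)/6)² = 1.000
te_C = (1 + 4·2 + 9)/6 = 18/6 = 3; σ²_C = ((9−1)/6)² = 1.778
te_D = (3 + 4·4 + 11)/6 = 30/6 = 5; σ²_D = ((11−3)/6)² = 1.778
te_E = (8 + 4·12 + 16)/6 = 72/6 = 12; σ²_E = ((16−8)/6)² = 1.778

Forward pass:
ES_A = 0; EF_A = 7
ES_B = 0; EF_B = 5
ES_C = 0; EF_C = 3
ES_D = max(EF_A=7, EF_C=3) = 7; EF_D = 7+5 = 12
ES_E = max(EF_B=5, EF_D=12) = 12; EF_E = 12+12 = 24
Expected project duration μ = 24 days. Critical path: A → D → E.

Variance along critical path = 0.444 + 1.778 + 1.778 = 4.000; σ = √4.000 = 2.000 days.
Z = (26 − 24) / 2.000 = 1.000
P(T ≤ 26) = Φ(1.000) ≈ 0.841

0.841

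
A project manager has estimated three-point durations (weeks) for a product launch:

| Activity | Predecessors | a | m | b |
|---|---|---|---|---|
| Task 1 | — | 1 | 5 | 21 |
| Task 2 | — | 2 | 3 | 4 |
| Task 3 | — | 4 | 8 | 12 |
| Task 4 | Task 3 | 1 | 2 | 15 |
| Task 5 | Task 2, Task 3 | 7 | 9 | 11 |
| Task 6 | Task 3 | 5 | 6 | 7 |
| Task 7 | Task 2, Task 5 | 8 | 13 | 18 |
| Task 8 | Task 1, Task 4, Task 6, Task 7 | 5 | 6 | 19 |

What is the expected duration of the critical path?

te_Task 1 = (1 + 4·5 + 21)/6 = 42/6 = 7
te_Task 2 = (2 + 4·3 + 4)/6 = 18/6 = 3
te_Task 3 = (4 + 4·8 + 12)/6 = 48/6 = 8
te_Task 4 = (1 + 4·2 + 15)/6 = 24/6 = 4
te_Task 5 = (7 + 4·9 + 11)/6 = 54/6 = 9
te_Task 6 = (5 + 4·6 + 7)/6 = 36/6 = 6
te_Task 7 = (8 + 4·13 + 18)/6 = 78/6 = 13
te_Task 8 = (5 + 4·6 + 19)/6 = 48/6 = 8

Forward pass:
ES_Task 1 = 0; EF_Task 1 = 7
ES_Task 2 = 0; EF_Task 2 = 3
ES_Task 3 = 0; EF_Task 3 = 8
ES_Task 4 = 8; EF_Task 4 = 8+4 = 12
ES_Task 5 = max(EF_Task 2=3, EF_Task 3=8) = 8; EF_Task 5 = 8+9 = 17
ES_Task 6 = 8; EF_Task 6 = 8+6 = 14
ES_Task 7 = max(EF_Task 2=3, EF_Task 5=17) = 17; EF_Task 7 = 17+13 = 30
ES_Task 8 = max(EF_Task 1=7, EF_Task 4=12, EF_Task 6=14, EF_Task 7=30) = 30; EF_Task 8 = 30+8 = 38
Expected project duration μ = 38 weeks. Critical path: Task 3 → Task 5 → Task 7 → Task 8.

38 weeks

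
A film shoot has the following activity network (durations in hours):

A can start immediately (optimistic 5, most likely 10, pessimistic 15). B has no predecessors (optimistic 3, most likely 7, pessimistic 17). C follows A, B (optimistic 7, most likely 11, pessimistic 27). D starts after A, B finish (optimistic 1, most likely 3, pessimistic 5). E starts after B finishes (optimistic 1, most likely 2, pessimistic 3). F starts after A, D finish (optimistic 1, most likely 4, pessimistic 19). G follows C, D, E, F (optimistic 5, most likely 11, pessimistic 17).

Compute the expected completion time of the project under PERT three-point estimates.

te_A = (5 + 4·10 + 15)/6 = 60/6 = 10
te_B = (3 + 4·7 + 17)/6 = 48/6 = 8
te_C = (7 + 4·11 + 27)/6 = 78/6 = 13
te_D = (1 + 4·3 + 5)/6 = 18/6 = 3
te_E = (1 + 4·2 + 3)/6 = 12/6 = 2
te_F = (1 + 4·4 + 19)/6 = 36/6 = 6
te_G = (5 + 4·11 + 17)/6 = 66/6 = 11

Forward pass:
ES_A = 0; EF_A = 10
ES_B = 0; EF_B = 8
ES_C = max(EF_A=10, EF_B=8) = 10; EF_C = 10+13 = 23
ES_D = max(EF_A=10, EF_B=8) = 10; EF_D = 10+3 = 13
ES_E = 8; EF_E = 8+2 = 10
ES_F = max(EF_A=10, EF_D=13) = 13; EF_F = 13+6 = 19
ES_G = max(EF_C=23, EF_D=13, EF_E=10, EF_F=19) = 23; EF_G = 23+11 = 34
Expected project duration μ = 34 hours. Critical path: A → C → G.

34 hours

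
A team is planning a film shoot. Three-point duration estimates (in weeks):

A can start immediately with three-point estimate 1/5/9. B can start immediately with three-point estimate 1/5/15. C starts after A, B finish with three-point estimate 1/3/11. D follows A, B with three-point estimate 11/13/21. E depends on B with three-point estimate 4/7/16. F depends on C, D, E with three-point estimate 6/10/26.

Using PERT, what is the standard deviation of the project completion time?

4.40 weeks

te_A = (1 + 4·5 + 9)/6 = 30/6 = 5; σ²_A = ((9−1)/6)² = 1.778
te_B = (1 + 4·5 + 15)/6 = 36/6 = 6; σ²_B = ((15−1)/6)² = 5.444
te_C = (1 + 4·3 + 11)/6 = 24/6 = 4; σ²_C = ((11−1)/6)² = 2.778
te_D = (11 + 4·13 + 21)/6 = 84/6 = 14; σ²_D = ((21−11)/6)² = 2.778
te_E = (4 + 4·7 + 16)/6 = 48/6 = 8; σ²_E = ((16−4)/6)² = 4.000
te_F = (6 + 4·10 + 26)/6 = 72/6 = 12; σ²_F = ((26−6)/6)² = 11.111

Forward pass:
ES_A = 0; EF_A = 5
ES_B = 0; EF_B = 6
ES_C = max(EF_A=5, EF_B=6) = 6; EF_C = 6+4 = 10
ES_D = max(EF_A=5, EF_B=6) = 6; EF_D = 6+14 = 20
ES_E = 6; EF_E = 6+8 = 14
ES_F = max(EF_C=10, EF_D=20, EF_E=14) = 20; EF_F = 20+12 = 32
Expected project duration μ = 32 weeks. Critical path: B → D → F.

Variance along critical path = 5.444 + 2.778 + 11.111 = 19.333
σ = √19.333 = 4.397 weeks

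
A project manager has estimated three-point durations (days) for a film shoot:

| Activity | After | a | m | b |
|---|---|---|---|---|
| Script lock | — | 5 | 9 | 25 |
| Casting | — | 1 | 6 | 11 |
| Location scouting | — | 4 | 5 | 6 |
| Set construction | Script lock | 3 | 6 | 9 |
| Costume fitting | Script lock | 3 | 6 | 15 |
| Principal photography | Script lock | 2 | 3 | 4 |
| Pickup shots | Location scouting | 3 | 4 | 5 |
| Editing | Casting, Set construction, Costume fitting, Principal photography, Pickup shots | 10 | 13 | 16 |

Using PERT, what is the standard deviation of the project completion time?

4.01 days

te_Script lock = (5 + 4·9 + 25)/6 = 66/6 = 11; σ²_Script lock = ((25−5)/6)² = 11.111
te_Casting = (1 + 4·6 + 11)/6 = 36/6 = 6; σ²_Casting = ((11−1)/6)² = 2.778
te_Location scouting = (4 + 4·5 + 6)/6 = 30/6 = 5; σ²_Location scouting = ((6−4)/6)² = 0.111
te_Set construction = (3 + 4·6 + 9)/6 = 36/6 = 6; σ²_Set construction = ((9−3)/6)² = 1.000
te_Costume fitting = (3 + 4·6 + 15)/6 = 42/6 = 7; σ²_Costume fitting = ((15−3)/6)² = 4.000
te_Principal photography = (2 + 4·3 + 4)/6 = 18/6 = 3; σ²_Principal photography = ((4−2)/6)² = 0.111
te_Pickup shots = (3 + 4·4 + 5)/6 = 24/6 = 4; σ²_Pickup shots = ((5−3)/6)² = 0.111
te_Editing = (10 + 4·13 + 16)/6 = 78/6 = 13; σ²_Editing = ((16−10)/6)² = 1.000

Forward pass:
ES_Script lock = 0; EF_Script lock = 11
ES_Casting = 0; EF_Casting = 6
ES_Location scouting = 0; EF_Location scouting = 5
ES_Set construction = 11; EF_Set construction = 11+6 = 17
ES_Costume fitting = 11; EF_Costume fitting = 11+7 = 18
ES_Principal photography = 11; EF_Principal photography = 11+3 = 14
ES_Pickup shots = 5; EF_Pickup shots = 5+4 = 9
ES_Editing = max(EF_Casting=6, EF_Set construction=17, EF_Costume fitting=18, EF_Principal photography=14, EF_Pickup shots=9) = 18; EF_Editing = 18+13 = 31
Expected project duration μ = 31 days. Critical path: Script lock → Costume fitting → Editing.

Variance along critical path = 11.111 + 4.000 + 1.000 = 16.111
σ = √16.111 = 4.014 days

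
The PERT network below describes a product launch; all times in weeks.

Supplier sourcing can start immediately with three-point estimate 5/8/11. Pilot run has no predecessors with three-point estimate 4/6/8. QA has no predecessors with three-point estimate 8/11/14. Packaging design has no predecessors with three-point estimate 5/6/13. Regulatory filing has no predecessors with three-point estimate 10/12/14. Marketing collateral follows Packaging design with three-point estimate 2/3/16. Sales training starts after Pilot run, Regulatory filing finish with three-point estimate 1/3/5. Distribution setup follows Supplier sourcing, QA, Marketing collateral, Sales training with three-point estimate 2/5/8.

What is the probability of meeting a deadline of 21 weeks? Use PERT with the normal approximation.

te_Supplier sourcing = (5 + 4·8 + 11)/6 = 48/6 = 8; σ²_Supplier sourcing = ((11−5)/6)² = 1.000
te_Pilot run = (4 + 4·6 + 8)/6 = 36/6 = 6; σ²_Pilot run = ((8−4)/6)² = 0.444
te_QA = (8 + 4·11 + 14)/6 = 66/6 = 11; σ²_QA = ((14−8)/6)² = 1.000
te_Packaging design = (5 + 4·6 + 13)/6 = 42/6 = 7; σ²_Packaging design = ((13−5)/6)² = 1.778
te_Regulatory filing = (10 + 4·12 + 14)/6 = 72/6 = 12; σ²_Regulatory filing = ((14−10)/6)² = 0.444
te_Marketing collateral = (2 + 4·3 + 16)/6 = 30/6 = 5; σ²_Marketing collateral = ((16−2)/6)² = 5.444
te_Sales training = (1 + 4·3 + 5)/6 = 18/6 = 3; σ²_Sales training = ((5−1)/6)² = 0.444
te_Distribution setup = (2 + 4·5 + 8)/6 = 30/6 = 5; σ²_Distribution setup = ((8−2)/6)² = 1.000

Forward pass:
ES_Supplier sourcing = 0; EF_Supplier sourcing = 8
ES_Pilot run = 0; EF_Pilot run = 6
ES_QA = 0; EF_QA = 11
ES_Packaging design = 0; EF_Packaging design = 7
ES_Regulatory filing = 0; EF_Regulatory filing = 12
ES_Marketing collateral = 7; EF_Marketing collateral = 7+5 = 12
ES_Sales training = max(EF_Pilot run=6, EF_Regulatory filing=12) = 12; EF_Sales training = 12+3 = 15
ES_Distribution setup = max(EF_Supplier sourcing=8, EF_QA=11, EF_Marketing collateral=12, EF_Sales training=15) = 15; EF_Distribution setup = 15+5 = 20
Expected project duration μ = 20 weeks. Critical path: Regulatory filing → Sales training → Distribution setup.

Variance along critical path = 0.444 + 0.444 + 1.000 = 1.889; σ = √1.889 = 1.374 weeks.
Z = (21 − 20) / 1.374 = 0.728
P(T ≤ 21) = Φ(0.728) ≈ 0.767

0.767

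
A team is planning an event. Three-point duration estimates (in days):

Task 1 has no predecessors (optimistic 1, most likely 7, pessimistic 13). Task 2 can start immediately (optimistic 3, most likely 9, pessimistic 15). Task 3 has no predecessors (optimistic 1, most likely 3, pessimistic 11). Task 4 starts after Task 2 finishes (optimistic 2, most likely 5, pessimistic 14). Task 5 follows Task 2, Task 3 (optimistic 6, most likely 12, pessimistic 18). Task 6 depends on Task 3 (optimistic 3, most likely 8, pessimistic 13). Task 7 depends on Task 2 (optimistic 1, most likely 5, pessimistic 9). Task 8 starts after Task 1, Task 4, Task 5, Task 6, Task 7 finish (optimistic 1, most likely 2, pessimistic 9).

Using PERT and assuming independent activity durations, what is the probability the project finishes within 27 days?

te_Task 1 = (1 + 4·7 + 13)/6 = 42/6 = 7; σ²_Task 1 = ((13−1)/6)² = 4.000
te_Task 2 = (3 + 4·9 + 15)/6 = 54/6 = 9; σ²_Task 2 = ((15−3)/6)² = 4.000
te_Task 3 = (1 + 4·3 + 11)/6 = 24/6 = 4; σ²_Task 3 = ((11−1)/6)² = 2.778
te_Task 4 = (2 + 4·5 + 14)/6 = 36/6 = 6; σ²_Task 4 = ((14−2)/6)² = 4.000
te_Task 5 = (6 + 4·12 + 18)/6 = 72/6 = 12; σ²_Task 5 = ((18−6)/6)² = 4.000
te_Task 6 = (3 + 4·8 + 13)/6 = 48/6 = 8; σ²_Task 6 = ((13−3)/6)² = 2.778
te_Task 7 = (1 + 4·5 + 9)/6 = 30/6 = 5; σ²_Task 7 = ((9−1)/6)² = 1.778
te_Task 8 = (1 + 4·2 + 9)/6 = 18/6 = 3; σ²_Task 8 = ((9−1)/6)² = 1.778

Forward pass:
ES_Task 1 = 0; EF_Task 1 = 7
ES_Task 2 = 0; EF_Task 2 = 9
ES_Task 3 = 0; EF_Task 3 = 4
ES_Task 4 = 9; EF_Task 4 = 9+6 = 15
ES_Task 5 = max(EF_Task 2=9, EF_Task 3=4) = 9; EF_Task 5 = 9+12 = 21
ES_Task 6 = 4; EF_Task 6 = 4+8 = 12
ES_Task 7 = 9; EF_Task 7 = 9+5 = 14
ES_Task 8 = max(EF_Task 1=7, EF_Task 4=15, EF_Task 5=21, EF_Task 6=12, EF_Task 7=14) = 21; EF_Task 8 = 21+3 = 24
Expected project duration μ = 24 days. Critical path: Task 2 → Task 5 → Task 8.

Variance along critical path = 4.000 + 4.000 + 1.778 = 9.778; σ = √9.778 = 3.127 days.
Z = (27 − 24) / 3.127 = 0.959
P(T ≤ 27) = Φ(0.959) ≈ 0.831

0.831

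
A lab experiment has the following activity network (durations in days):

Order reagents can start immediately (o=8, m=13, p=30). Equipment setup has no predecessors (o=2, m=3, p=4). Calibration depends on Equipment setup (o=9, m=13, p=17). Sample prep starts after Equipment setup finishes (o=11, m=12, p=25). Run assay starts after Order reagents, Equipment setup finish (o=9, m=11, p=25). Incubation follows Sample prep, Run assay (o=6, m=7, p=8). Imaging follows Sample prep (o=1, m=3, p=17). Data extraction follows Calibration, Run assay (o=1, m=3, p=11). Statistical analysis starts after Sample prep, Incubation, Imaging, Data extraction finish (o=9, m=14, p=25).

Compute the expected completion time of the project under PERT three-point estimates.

te_Order reagents = (8 + 4·13 + 30)/6 = 90/6 = 15
te_Equipment setup = (2 + 4·3 + 4)/6 = 18/6 = 3
te_Calibration = (9 + 4·13 + 17)/6 = 78/6 = 13
te_Sample prep = (11 + 4·12 + 25)/6 = 84/6 = 14
te_Run assay = (9 + 4·11 + 25)/6 = 78/6 = 13
te_Incubation = (6 + 4·7 + 8)/6 = 42/6 = 7
te_Imaging = (1 + 4·3 + 17)/6 = 30/6 = 5
te_Data extraction = (1 + 4·3 + 11)/6 = 24/6 = 4
te_Statistical analysis = (9 + 4·14 + 25)/6 = 90/6 = 15

Forward pass:
ES_Order reagents = 0; EF_Order reagents = 15
ES_Equipment setup = 0; EF_Equipment setup = 3
ES_Calibration = 3; EF_Calibration = 3+13 = 16
ES_Sample prep = 3; EF_Sample prep = 3+14 = 17
ES_Run assay = max(EF_Order reagents=15, EF_Equipment setup=3) = 15; EF_Run assay = 15+13 = 28
ES_Incubation = max(EF_Sample prep=17, EF_Run assay=28) = 28; EF_Incubation = 28+7 = 35
ES_Imaging = 17; EF_Imaging = 17+5 = 22
ES_Data extraction = max(EF_Calibration=16, EF_Run assay=28) = 28; EF_Data extraction = 28+4 = 32
ES_Statistical analysis = max(EF_Sample prep=17, EF_Incubation=35, EF_Imaging=22, EF_Data extraction=32) = 35; EF_Statistical analysis = 35+15 = 50
Expected project duration μ = 50 days. Critical path: Order reagents → Run assay → Incubation → Statistical analysis.

50 days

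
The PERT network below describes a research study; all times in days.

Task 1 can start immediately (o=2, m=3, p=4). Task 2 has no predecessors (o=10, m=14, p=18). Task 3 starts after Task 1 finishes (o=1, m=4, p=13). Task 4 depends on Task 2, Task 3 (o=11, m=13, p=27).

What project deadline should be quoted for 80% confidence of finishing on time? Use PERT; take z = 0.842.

31.5 days

te_Task 1 = (2 + 4·3 + 4)/6 = 18/6 = 3; σ²_Task 1 = ((4−2)/6)² = 0.111
te_Task 2 = (10 + 4·14 + 18)/6 = 84/6 = 14; σ²_Task 2 = ((18−10)/6)² = 1.778
te_Task 3 = (1 + 4·4 + 13)/6 = 30/6 = 5; σ²_Task 3 = ((13−1)/6)² = 4.000
te_Task 4 = (11 + 4·13 + 27)/6 = 90/6 = 15; σ²_Task 4 = ((27−11)/6)² = 7.111

Forward pass:
ES_Task 1 = 0; EF_Task 1 = 3
ES_Task 2 = 0; EF_Task 2 = 14
ES_Task 3 = 3; EF_Task 3 = 3+5 = 8
ES_Task 4 = max(EF_Task 2=14, EF_Task 3=8) = 14; EF_Task 4 = 14+15 = 29
Expected project duration μ = 29 days. Critical path: Task 2 → Task 4.

Variance along critical path = 1.778 + 7.111 = 8.889; σ = 2.981 days.
D = μ + z·σ = 29 + 0.842·2.981 = 31.5 days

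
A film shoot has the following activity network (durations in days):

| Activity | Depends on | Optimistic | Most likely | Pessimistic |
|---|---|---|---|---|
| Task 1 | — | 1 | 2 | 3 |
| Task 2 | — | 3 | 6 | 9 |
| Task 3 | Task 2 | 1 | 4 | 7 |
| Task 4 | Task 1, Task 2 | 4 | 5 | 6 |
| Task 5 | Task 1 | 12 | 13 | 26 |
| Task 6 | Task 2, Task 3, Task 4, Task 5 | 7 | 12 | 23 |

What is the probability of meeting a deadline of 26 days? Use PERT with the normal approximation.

te_Task 1 = (1 + 4·2 + 3)/6 = 12/6 = 2; σ²_Task 1 = ((3−1)/6)² = 0.111
te_Task 2 = (3 + 4·6 + 9)/6 = 36/6 = 6; σ²_Task 2 = ((9−3)/6)² = 1.000
te_Task 3 = (1 + 4·4 + 7)/6 = 24/6 = 4; σ²_Task 3 = ((7−1)/6)² = 1.000
te_Task 4 = (4 + 4·5 + 6)/6 = 30/6 = 5; σ²_Task 4 = ((6−4)/6)² = 0.111
te_Task 5 = (12 + 4·13 + 26)/6 = 90/6 = 15; σ²_Task 5 = ((26−12)/6)² = 5.444
te_Task 6 = (7 + 4·12 + 23)/6 = 78/6 = 13; σ²_Task 6 = ((23−7)/6)² = 7.111

Forward pass:
ES_Task 1 = 0; EF_Task 1 = 2
ES_Task 2 = 0; EF_Task 2 = 6
ES_Task 3 = 6; EF_Task 3 = 6+4 = 10
ES_Task 4 = max(EF_Task 1=2, EF_Task 2=6) = 6; EF_Task 4 = 6+5 = 11
ES_Task 5 = 2; EF_Task 5 = 2+15 = 17
ES_Task 6 = max(EF_Task 2=6, EF_Task 3=10, EF_Task 4=11, EF_Task 5=17) = 17; EF_Task 6 = 17+13 = 30
Expected project duration μ = 30 days. Critical path: Task 1 → Task 5 → Task 6.

Variance along critical path = 0.111 + 5.444 + 7.111 = 12.667; σ = √12.667 = 3.559 days.
Z = (26 − 30) / 3.559 = -1.124
P(T ≤ 26) = Φ(-1.124) ≈ 0.131

0.131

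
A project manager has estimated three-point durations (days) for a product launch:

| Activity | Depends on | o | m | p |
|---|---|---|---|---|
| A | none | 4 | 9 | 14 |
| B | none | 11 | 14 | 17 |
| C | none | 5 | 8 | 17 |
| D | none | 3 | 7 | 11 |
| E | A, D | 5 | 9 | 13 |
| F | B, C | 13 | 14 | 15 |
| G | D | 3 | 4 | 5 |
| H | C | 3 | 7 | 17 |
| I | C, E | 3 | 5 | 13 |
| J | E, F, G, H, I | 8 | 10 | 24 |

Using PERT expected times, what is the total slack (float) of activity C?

5 days

te_A = (4 + 4·9 + 14)/6 = 54/6 = 9
te_B = (11 + 4·14 + 17)/6 = 84/6 = 14
te_C = (5 + 4·8 + 17)/6 = 54/6 = 9
te_D = (3 + 4·7 + 11)/6 = 42/6 = 7
te_E = (5 + 4·9 + 13)/6 = 54/6 = 9
te_F = (13 + 4·14 + 15)/6 = 84/6 = 14
te_G = (3 + 4·4 + 5)/6 = 24/6 = 4
te_H = (3 + 4·7 + 17)/6 = 48/6 = 8
te_I = (3 + 4·5 + 13)/6 = 36/6 = 6
te_J = (8 + 4·10 + 24)/6 = 72/6 = 12

Forward pass:
ES_A = 0; EF_A = 9
ES_B = 0; EF_B = 14
ES_C = 0; EF_C = 9
ES_D = 0; EF_D = 7
ES_E = max(EF_A=9, EF_D=7) = 9; EF_E = 9+9 = 18
ES_F = max(EF_B=14, EF_C=9) = 14; EF_F = 14+14 = 28
ES_G = 7; EF_G = 7+4 = 11
ES_H = 9; EF_H = 9+8 = 17
ES_I = max(EF_C=9, EF_E=18) = 18; EF_I = 18+6 = 24
ES_J = max(EF_E=18, EF_F=28, EF_G=11, EF_H=17, EF_I=24) = 28; EF_J = 28+12 = 40
Expected project duration μ = 40 days. Critical path: B → F → J.

Backward pass:
LF_J = 40; LS_J = 40−12 = 28
LF_I = LS_J = 28; LS_I = 28−6 = 22
LF_H = LS_J = 28; LS_H = 28−8 = 20
LF_G = LS_J = 28; LS_G = 28−4 = 24
LF_F = LS_J = 28; LS_F = 28−14 = 14
LF_E = min(LS_I=22, LS_J=28) = 22; LS_E = 22−9 = 13
LF_D = min(LS_E=13, LS_G=24) = 13; LS_D = 13−7 = 6
LF_C = min(LS_F=14, LS_H=20, LS_I=22) = 14; LS_C = 14−9 = 5
LF_B = LS_F = 14; LS_B = 14−14 = 0
LF_A = LS_E = 13; LS_A = 13−9 = 4
Slack_C = LS_C − ES_C = 5 − 0 = 5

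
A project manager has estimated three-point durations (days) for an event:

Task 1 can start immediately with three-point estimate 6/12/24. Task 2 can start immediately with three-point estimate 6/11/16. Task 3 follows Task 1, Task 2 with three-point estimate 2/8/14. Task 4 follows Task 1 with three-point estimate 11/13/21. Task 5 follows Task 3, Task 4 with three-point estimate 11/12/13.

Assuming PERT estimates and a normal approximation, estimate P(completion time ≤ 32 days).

te_Task 1 = (6 + 4·12 + 24)/6 = 78/6 = 13; σ²_Task 1 = ((24−6)/6)² = 9.000
te_Task 2 = (6 + 4·11 + 16)/6 = 66/6 = 11; σ²_Task 2 = ((16−6)/6)² = 2.778
te_Task 3 = (2 + 4·8 + 14)/6 = 48/6 = 8; σ²_Task 3 = ((14−2)/6)² = 4.000
te_Task 4 = (11 + 4·13 + 21)/6 = 84/6 = 14; σ²_Task 4 = ((21−11)/6)² = 2.778
te_Task 5 = (11 + 4·12 + 13)/6 = 72/6 = 12; σ²_Task 5 = ((13−11)/6)² = 0.111

Forward pass:
ES_Task 1 = 0; EF_Task 1 = 13
ES_Task 2 = 0; EF_Task 2 = 11
ES_Task 3 = max(EF_Task 1=13, EF_Task 2=11) = 13; EF_Task 3 = 13+8 = 21
ES_Task 4 = 13; EF_Task 4 = 13+14 = 27
ES_Task 5 = max(EF_Task 3=21, EF_Task 4=27) = 27; EF_Task 5 = 27+12 = 39
Expected project duration μ = 39 days. Critical path: Task 1 → Task 4 → Task 5.

Variance along critical path = 9.000 + 2.778 + 0.111 = 11.889; σ = √11.889 = 3.448 days.
Z = (32 − 39) / 3.448 = -2.030
P(T ≤ 32) = Φ(-2.030) ≈ 0.021

0.021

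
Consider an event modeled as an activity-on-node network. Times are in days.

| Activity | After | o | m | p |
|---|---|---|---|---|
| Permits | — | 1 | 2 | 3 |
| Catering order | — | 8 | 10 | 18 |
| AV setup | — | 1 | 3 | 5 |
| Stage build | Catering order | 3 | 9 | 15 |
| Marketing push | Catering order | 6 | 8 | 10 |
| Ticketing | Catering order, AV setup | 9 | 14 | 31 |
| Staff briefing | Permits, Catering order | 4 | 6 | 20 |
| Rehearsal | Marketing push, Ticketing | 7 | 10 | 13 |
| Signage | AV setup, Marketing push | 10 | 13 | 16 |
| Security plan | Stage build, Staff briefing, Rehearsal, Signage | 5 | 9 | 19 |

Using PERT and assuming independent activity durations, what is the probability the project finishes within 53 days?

0.896

te_Permits = (1 + 4·2 + 3)/6 = 12/6 = 2; σ²_Permits = ((3−1)/6)² = 0.111
te_Catering order = (8 + 4·10 + 18)/6 = 66/6 = 11; σ²_Catering order = ((18−8)/6)² = 2.778
te_AV setup = (1 + 4·3 + 5)/6 = 18/6 = 3; σ²_AV setup = ((5−1)/6)² = 0.444
te_Stage build = (3 + 4·9 + 15)/6 = 54/6 = 9; σ²_Stage build = ((15−3)/6)² = 4.000
te_Marketing push = (6 + 4·8 + 10)/6 = 48/6 = 8; σ²_Marketing push = ((10−6)/6)² = 0.444
te_Ticketing = (9 + 4·14 + 31)/6 = 96/6 = 16; σ²_Ticketing = ((31−9)/6)² = 13.444
te_Staff briefing = (4 + 4·6 + 20)/6 = 48/6 = 8; σ²_Staff briefing = ((20−4)/6)² = 7.111
te_Rehearsal = (7 + 4·10 + 13)/6 = 60/6 = 10; σ²_Rehearsal = ((13−7)/6)² = 1.000
te_Signage = (10 + 4·13 + 16)/6 = 78/6 = 13; σ²_Signage = ((16−10)/6)² = 1.000
te_Security plan = (5 + 4·9 + 19)/6 = 60/6 = 10; σ²_Security plan = ((19−5)/6)² = 5.444

Forward pass:
ES_Permits = 0; EF_Permits = 2
ES_Catering order = 0; EF_Catering order = 11
ES_AV setup = 0; EF_AV setup = 3
ES_Stage build = 11; EF_Stage build = 11+9 = 20
ES_Marketing push = 11; EF_Marketing push = 11+8 = 19
ES_Ticketing = max(EF_Catering order=11, EF_AV setup=3) = 11; EF_Ticketing = 11+16 = 27
ES_Staff briefing = max(EF_Permits=2, EF_Catering order=11) = 11; EF_Staff briefing = 11+8 = 19
ES_Rehearsal = max(EF_Marketing push=19, EF_Ticketing=27) = 27; EF_Rehearsal = 27+10 = 37
ES_Signage = max(EF_AV setup=3, EF_Marketing push=19) = 19; EF_Signage = 19+13 = 32
ES_Security plan = max(EF_Stage build=20, EF_Staff briefing=19, EF_Rehearsal=37, EF_Signage=32) = 37; EF_Security plan = 37+10 = 47
Expected project duration μ = 47 days. Critical path: Catering order → Ticketing → Rehearsal → Security plan.

Variance along critical path = 2.778 + 13.444 + 1.000 + 5.444 = 22.667; σ = √22.667 = 4.761 days.
Z = (53 − 47) / 4.761 = 1.260
P(T ≤ 53) = Φ(1.260) ≈ 0.896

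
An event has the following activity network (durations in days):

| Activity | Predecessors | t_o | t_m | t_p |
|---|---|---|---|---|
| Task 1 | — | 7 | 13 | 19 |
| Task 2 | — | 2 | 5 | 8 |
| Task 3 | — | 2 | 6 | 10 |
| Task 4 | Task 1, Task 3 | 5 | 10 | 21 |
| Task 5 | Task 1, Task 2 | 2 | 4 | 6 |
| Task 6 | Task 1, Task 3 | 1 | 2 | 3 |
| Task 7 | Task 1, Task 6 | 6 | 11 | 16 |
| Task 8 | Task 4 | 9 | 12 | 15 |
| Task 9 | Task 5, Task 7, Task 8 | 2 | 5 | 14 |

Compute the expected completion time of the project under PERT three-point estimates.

te_Task 1 = (7 + 4·13 + 19)/6 = 78/6 = 13
te_Task 2 = (2 + 4·5 + 8)/6 = 30/6 = 5
te_Task 3 = (2 + 4·6 + 10)/6 = 36/6 = 6
te_Task 4 = (5 + 4·10 + 21)/6 = 66/6 = 11
te_Task 5 = (2 + 4·4 + 6)/6 = 24/6 = 4
te_Task 6 = (1 + 4·2 + 3)/6 = 12/6 = 2
te_Task 7 = (6 + 4·11 + 16)/6 = 66/6 = 11
te_Task 8 = (9 + 4·12 + 15)/6 = 72/6 = 12
te_Task 9 = (2 + 4·5 + 14)/6 = 36/6 = 6

Forward pass:
ES_Task 1 = 0; EF_Task 1 = 13
ES_Task 2 = 0; EF_Task 2 = 5
ES_Task 3 = 0; EF_Task 3 = 6
ES_Task 4 = max(EF_Task 1=13, EF_Task 3=6) = 13; EF_Task 4 = 13+11 = 24
ES_Task 5 = max(EF_Task 1=13, EF_Task 2=5) = 13; EF_Task 5 = 13+4 = 17
ES_Task 6 = max(EF_Task 1=13, EF_Task 3=6) = 13; EF_Task 6 = 13+2 = 15
ES_Task 7 = max(EF_Task 1=13, EF_Task 6=15) = 15; EF_Task 7 = 15+11 = 26
ES_Task 8 = 24; EF_Task 8 = 24+12 = 36
ES_Task 9 = max(EF_Task 5=17, EF_Task 7=26, EF_Task 8=36) = 36; EF_Task 9 = 36+6 = 42
Expected project duration μ = 42 days. Critical path: Task 1 → Task 4 → Task 8 → Task 9.

42 days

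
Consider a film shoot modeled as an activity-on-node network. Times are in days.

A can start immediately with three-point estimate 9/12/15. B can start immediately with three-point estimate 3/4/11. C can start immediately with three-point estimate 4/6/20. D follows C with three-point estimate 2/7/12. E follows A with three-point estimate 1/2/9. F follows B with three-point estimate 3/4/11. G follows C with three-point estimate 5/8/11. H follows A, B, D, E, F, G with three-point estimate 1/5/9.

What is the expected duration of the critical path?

te_A = (9 + 4·12 + 15)/6 = 72/6 = 12
te_B = (3 + 4·4 + 11)/6 = 30/6 = 5
te_C = (4 + 4·6 + 20)/6 = 48/6 = 8
te_D = (2 + 4·7 + 12)/6 = 42/6 = 7
te_E = (1 + 4·2 + 9)/6 = 18/6 = 3
te_F = (3 + 4·4 + 11)/6 = 30/6 = 5
te_G = (5 + 4·8 + 11)/6 = 48/6 = 8
te_H = (1 + 4·5 + 9)/6 = 30/6 = 5

Forward pass:
ES_A = 0; EF_A = 12
ES_B = 0; EF_B = 5
ES_C = 0; EF_C = 8
ES_D = 8; EF_D = 8+7 = 15
ES_E = 12; EF_E = 12+3 = 15
ES_F = 5; EF_F = 5+5 = 10
ES_G = 8; EF_G = 8+8 = 16
ES_H = max(EF_A=12, EF_B=5, EF_D=15, EF_E=15, EF_F=10, EF_G=16) = 16; EF_H = 16+5 = 21
Expected project duration μ = 21 days. Critical path: C → G → H.

21 days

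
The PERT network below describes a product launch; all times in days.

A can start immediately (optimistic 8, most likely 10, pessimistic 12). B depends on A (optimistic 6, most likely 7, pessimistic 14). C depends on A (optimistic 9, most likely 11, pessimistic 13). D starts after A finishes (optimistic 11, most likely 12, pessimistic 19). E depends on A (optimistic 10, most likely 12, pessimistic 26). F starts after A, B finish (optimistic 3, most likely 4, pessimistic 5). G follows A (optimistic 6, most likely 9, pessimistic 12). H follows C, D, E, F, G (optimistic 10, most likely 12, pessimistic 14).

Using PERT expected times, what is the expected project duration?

te_A = (8 + 4·10 + 12)/6 = 60/6 = 10
te_B = (6 + 4·7 + 14)/6 = 48/6 = 8
te_C = (9 + 4·11 + 13)/6 = 66/6 = 11
te_D = (11 + 4·12 + 19)/6 = 78/6 = 13
te_E = (10 + 4·12 + 26)/6 = 84/6 = 14
te_F = (3 + 4·4 + 5)/6 = 24/6 = 4
te_G = (6 + 4·9 + 12)/6 = 54/6 = 9
te_H = (10 + 4·12 + 14)/6 = 72/6 = 12

Forward pass:
ES_A = 0; EF_A = 10
ES_B = 10; EF_B = 10+8 = 18
ES_C = 10; EF_C = 10+11 = 21
ES_D = 10; EF_D = 10+13 = 23
ES_E = 10; EF_E = 10+14 = 24
ES_F = max(EF_A=10, EF_B=18) = 18; EF_F = 18+4 = 22
ES_G = 10; EF_G = 10+9 = 19
ES_H = max(EF_C=21, EF_D=23, EF_E=24, EF_F=22, EF_G=19) = 24; EF_H = 24+12 = 36
Expected project duration μ = 36 days. Critical path: A → E → H.

36 days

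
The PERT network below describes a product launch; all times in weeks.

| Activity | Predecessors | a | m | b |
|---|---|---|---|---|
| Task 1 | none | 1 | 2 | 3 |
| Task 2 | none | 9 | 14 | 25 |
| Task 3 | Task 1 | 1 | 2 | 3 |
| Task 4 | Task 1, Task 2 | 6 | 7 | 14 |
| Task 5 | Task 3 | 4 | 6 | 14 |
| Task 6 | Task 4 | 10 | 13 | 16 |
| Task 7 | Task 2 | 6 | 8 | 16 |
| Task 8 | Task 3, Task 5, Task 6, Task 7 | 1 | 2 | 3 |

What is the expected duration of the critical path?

te_Task 1 = (1 + 4·2 + 3)/6 = 12/6 = 2
te_Task 2 = (9 + 4·14 + 25)/6 = 90/6 = 15
te_Task 3 = (1 + 4·2 + 3)/6 = 12/6 = 2
te_Task 4 = (6 + 4·7 + 14)/6 = 48/6 = 8
te_Task 5 = (4 + 4·6 + 14)/6 = 42/6 = 7
te_Task 6 = (10 + 4·13 + 16)/6 = 78/6 = 13
te_Task 7 = (6 + 4·8 + 16)/6 = 54/6 = 9
te_Task 8 = (1 + 4·2 + 3)/6 = 12/6 = 2

Forward pass:
ES_Task 1 = 0; EF_Task 1 = 2
ES_Task 2 = 0; EF_Task 2 = 15
ES_Task 3 = 2; EF_Task 3 = 2+2 = 4
ES_Task 4 = max(EF_Task 1=2, EF_Task 2=15) = 15; EF_Task 4 = 15+8 = 23
ES_Task 5 = 4; EF_Task 5 = 4+7 = 11
ES_Task 6 = 23; EF_Task 6 = 23+13 = 36
ES_Task 7 = 15; EF_Task 7 = 15+9 = 24
ES_Task 8 = max(EF_Task 3=4, EF_Task 5=11, EF_Task 6=36, EF_Task 7=24) = 36; EF_Task 8 = 36+2 = 38
Expected project duration μ = 38 weeks. Critical path: Task 2 → Task 4 → Task 6 → Task 8.

38 weeks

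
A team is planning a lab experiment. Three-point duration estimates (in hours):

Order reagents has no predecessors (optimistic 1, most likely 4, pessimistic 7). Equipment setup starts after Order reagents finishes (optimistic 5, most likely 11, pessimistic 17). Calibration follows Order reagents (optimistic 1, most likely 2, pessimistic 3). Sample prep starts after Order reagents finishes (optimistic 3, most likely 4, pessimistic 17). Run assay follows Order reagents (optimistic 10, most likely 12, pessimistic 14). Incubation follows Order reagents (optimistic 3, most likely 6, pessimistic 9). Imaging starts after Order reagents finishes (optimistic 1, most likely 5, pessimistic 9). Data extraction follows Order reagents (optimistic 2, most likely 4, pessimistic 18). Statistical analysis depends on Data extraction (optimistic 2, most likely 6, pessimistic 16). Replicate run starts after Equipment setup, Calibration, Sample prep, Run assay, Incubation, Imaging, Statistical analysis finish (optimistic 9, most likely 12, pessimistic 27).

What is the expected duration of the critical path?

te_Order reagents = (1 + 4·4 + 7)/6 = 24/6 = 4
te_Equipment setup = (5 + 4·11 + 17)/6 = 66/6 = 11
te_Calibration = (1 + 4·2 + 3)/6 = 12/6 = 2
te_Sample prep = (3 + 4·4 + 17)/6 = 36/6 = 6
te_Run assay = (10 + 4·12 + 14)/6 = 72/6 = 12
te_Incubation = (3 + 4·6 + 9)/6 = 36/6 = 6
te_Imaging = (1 + 4·5 + 9)/6 = 30/6 = 5
te_Data extraction = (2 + 4·4 + 18)/6 = 36/6 = 6
te_Statistical analysis = (2 + 4·6 + 16)/6 = 42/6 = 7
te_Replicate run = (9 + 4·12 + 27)/6 = 84/6 = 14

Forward pass:
ES_Order reagents = 0; EF_Order reagents = 4
ES_Equipment setup = 4; EF_Equipment setup = 4+11 = 15
ES_Calibration = 4; EF_Calibration = 4+2 = 6
ES_Sample prep = 4; EF_Sample prep = 4+6 = 10
ES_Run assay = 4; EF_Run assay = 4+12 = 16
ES_Incubation = 4; EF_Incubation = 4+6 = 10
ES_Imaging = 4; EF_Imaging = 4+5 = 9
ES_Data extraction = 4; EF_Data extraction = 4+6 = 10
ES_Statistical analysis = 10; EF_Statistical analysis = 10+7 = 17
ES_Replicate run = max(EF_Equipment setup=15, EF_Calibration=6, EF_Sample prep=10, EF_Run assay=16, EF_Incubation=10, EF_Imaging=9, EF_Statistical analysis=17) = 17; EF_Replicate run = 17+14 = 31
Expected project duration μ = 31 hours. Critical path: Order reagents → Data extraction → Statistical analysis → Replicate run.

31 hours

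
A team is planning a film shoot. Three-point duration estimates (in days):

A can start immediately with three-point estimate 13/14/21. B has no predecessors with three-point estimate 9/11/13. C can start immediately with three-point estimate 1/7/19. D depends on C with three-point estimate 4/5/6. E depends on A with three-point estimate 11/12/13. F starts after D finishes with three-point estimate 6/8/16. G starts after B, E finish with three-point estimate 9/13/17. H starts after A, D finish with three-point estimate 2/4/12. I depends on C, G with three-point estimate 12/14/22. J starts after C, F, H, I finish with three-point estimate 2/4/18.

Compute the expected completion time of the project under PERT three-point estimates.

te_A = (13 + 4·14 + 21)/6 = 90/6 = 15
te_B = (9 + 4·11 + 13)/6 = 66/6 = 11
te_C = (1 + 4·7 + 19)/6 = 48/6 = 8
te_D = (4 + 4·5 + 6)/6 = 30/6 = 5
te_E = (11 + 4·12 + 13)/6 = 72/6 = 12
te_F = (6 + 4·8 + 16)/6 = 54/6 = 9
te_G = (9 + 4·13 + 17)/6 = 78/6 = 13
te_H = (2 + 4·4 + 12)/6 = 30/6 = 5
te_I = (12 + 4·14 + 22)/6 = 90/6 = 15
te_J = (2 + 4·4 + 18)/6 = 36/6 = 6

Forward pass:
ES_A = 0; EF_A = 15
ES_B = 0; EF_B = 11
ES_C = 0; EF_C = 8
ES_D = 8; EF_D = 8+5 = 13
ES_E = 15; EF_E = 15+12 = 27
ES_F = 13; EF_F = 13+9 = 22
ES_G = max(EF_B=11, EF_E=27) = 27; EF_G = 27+13 = 40
ES_H = max(EF_A=15, EF_D=13) = 15; EF_H = 15+5 = 20
ES_I = max(EF_C=8, EF_G=40) = 40; EF_I = 40+15 = 55
ES_J = max(EF_C=8, EF_F=22, EF_H=20, EF_I=55) = 55; EF_J = 55+6 = 61
Expected project duration μ = 61 days. Critical path: A → E → G → I → J.

61 days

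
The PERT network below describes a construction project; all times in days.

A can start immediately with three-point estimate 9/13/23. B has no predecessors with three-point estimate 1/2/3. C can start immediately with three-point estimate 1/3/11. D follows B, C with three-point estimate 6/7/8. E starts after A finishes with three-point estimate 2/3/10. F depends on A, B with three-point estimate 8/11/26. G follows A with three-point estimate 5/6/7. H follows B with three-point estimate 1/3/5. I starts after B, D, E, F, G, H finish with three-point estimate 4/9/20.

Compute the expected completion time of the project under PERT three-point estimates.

37 days

te_A = (9 + 4·13 + 23)/6 = 84/6 = 14
te_B = (1 + 4·2 + 3)/6 = 12/6 = 2
te_C = (1 + 4·3 + 11)/6 = 24/6 = 4
te_D = (6 + 4·7 + 8)/6 = 42/6 = 7
te_E = (2 + 4·3 + 10)/6 = 24/6 = 4
te_F = (8 + 4·11 + 26)/6 = 78/6 = 13
te_G = (5 + 4·6 + 7)/6 = 36/6 = 6
te_H = (1 + 4·3 + 5)/6 = 18/6 = 3
te_I = (4 + 4·9 + 20)/6 = 60/6 = 10

Forward pass:
ES_A = 0; EF_A = 14
ES_B = 0; EF_B = 2
ES_C = 0; EF_C = 4
ES_D = max(EF_B=2, EF_C=4) = 4; EF_D = 4+7 = 11
ES_E = 14; EF_E = 14+4 = 18
ES_F = max(EF_A=14, EF_B=2) = 14; EF_F = 14+13 = 27
ES_G = 14; EF_G = 14+6 = 20
ES_H = 2; EF_H = 2+3 = 5
ES_I = max(EF_B=2, EF_D=11, EF_E=18, EF_F=27, EF_G=20, EF_H=5) = 27; EF_I = 27+10 = 37
Expected project duration μ = 37 days. Critical path: A → F → I.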